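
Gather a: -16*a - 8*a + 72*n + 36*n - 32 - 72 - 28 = -24*a + 108*n - 132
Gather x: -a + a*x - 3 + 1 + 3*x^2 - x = -a + 3*x^2 + x*(a - 1) - 2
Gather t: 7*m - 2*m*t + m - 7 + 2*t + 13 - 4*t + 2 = 8*m + t*(-2*m - 2) + 8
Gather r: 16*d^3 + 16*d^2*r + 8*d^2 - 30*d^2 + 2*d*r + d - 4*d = 16*d^3 - 22*d^2 - 3*d + r*(16*d^2 + 2*d)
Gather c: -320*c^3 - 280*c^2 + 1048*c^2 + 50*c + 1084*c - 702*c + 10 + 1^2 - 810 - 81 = -320*c^3 + 768*c^2 + 432*c - 880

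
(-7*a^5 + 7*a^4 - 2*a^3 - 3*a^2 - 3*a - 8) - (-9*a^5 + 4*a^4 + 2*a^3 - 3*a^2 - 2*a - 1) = 2*a^5 + 3*a^4 - 4*a^3 - a - 7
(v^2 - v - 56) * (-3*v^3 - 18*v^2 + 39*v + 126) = -3*v^5 - 15*v^4 + 225*v^3 + 1095*v^2 - 2310*v - 7056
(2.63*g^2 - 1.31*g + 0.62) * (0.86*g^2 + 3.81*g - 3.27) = 2.2618*g^4 + 8.8937*g^3 - 13.058*g^2 + 6.6459*g - 2.0274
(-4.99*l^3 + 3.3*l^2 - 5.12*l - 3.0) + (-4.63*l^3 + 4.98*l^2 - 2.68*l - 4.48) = -9.62*l^3 + 8.28*l^2 - 7.8*l - 7.48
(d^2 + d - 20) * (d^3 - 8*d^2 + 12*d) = d^5 - 7*d^4 - 16*d^3 + 172*d^2 - 240*d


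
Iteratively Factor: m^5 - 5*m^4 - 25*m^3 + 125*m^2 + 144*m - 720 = (m - 4)*(m^4 - m^3 - 29*m^2 + 9*m + 180) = (m - 5)*(m - 4)*(m^3 + 4*m^2 - 9*m - 36) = (m - 5)*(m - 4)*(m - 3)*(m^2 + 7*m + 12) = (m - 5)*(m - 4)*(m - 3)*(m + 3)*(m + 4)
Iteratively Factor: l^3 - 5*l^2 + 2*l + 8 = (l - 4)*(l^2 - l - 2) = (l - 4)*(l + 1)*(l - 2)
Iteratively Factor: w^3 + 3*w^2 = (w + 3)*(w^2) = w*(w + 3)*(w)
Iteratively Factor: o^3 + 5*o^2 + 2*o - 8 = (o + 2)*(o^2 + 3*o - 4) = (o - 1)*(o + 2)*(o + 4)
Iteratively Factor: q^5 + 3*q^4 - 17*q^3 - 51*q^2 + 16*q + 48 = (q + 4)*(q^4 - q^3 - 13*q^2 + q + 12) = (q + 3)*(q + 4)*(q^3 - 4*q^2 - q + 4) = (q - 4)*(q + 3)*(q + 4)*(q^2 - 1) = (q - 4)*(q + 1)*(q + 3)*(q + 4)*(q - 1)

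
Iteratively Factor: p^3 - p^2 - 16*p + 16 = (p - 4)*(p^2 + 3*p - 4) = (p - 4)*(p - 1)*(p + 4)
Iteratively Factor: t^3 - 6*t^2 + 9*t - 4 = (t - 1)*(t^2 - 5*t + 4) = (t - 4)*(t - 1)*(t - 1)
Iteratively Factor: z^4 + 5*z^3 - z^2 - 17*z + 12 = (z + 4)*(z^3 + z^2 - 5*z + 3) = (z - 1)*(z + 4)*(z^2 + 2*z - 3) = (z - 1)^2*(z + 4)*(z + 3)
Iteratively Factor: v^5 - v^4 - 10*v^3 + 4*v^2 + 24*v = (v + 2)*(v^4 - 3*v^3 - 4*v^2 + 12*v) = (v - 2)*(v + 2)*(v^3 - v^2 - 6*v) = v*(v - 2)*(v + 2)*(v^2 - v - 6) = v*(v - 2)*(v + 2)^2*(v - 3)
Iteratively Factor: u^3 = (u)*(u^2) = u^2*(u)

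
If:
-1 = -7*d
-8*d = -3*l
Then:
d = 1/7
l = 8/21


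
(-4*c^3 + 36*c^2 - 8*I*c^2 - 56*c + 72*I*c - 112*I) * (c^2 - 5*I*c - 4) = -4*c^5 + 36*c^4 + 12*I*c^4 - 80*c^3 - 108*I*c^3 + 216*c^2 + 200*I*c^2 - 336*c - 288*I*c + 448*I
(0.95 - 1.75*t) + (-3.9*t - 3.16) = -5.65*t - 2.21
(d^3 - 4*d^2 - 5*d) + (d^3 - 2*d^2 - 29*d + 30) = 2*d^3 - 6*d^2 - 34*d + 30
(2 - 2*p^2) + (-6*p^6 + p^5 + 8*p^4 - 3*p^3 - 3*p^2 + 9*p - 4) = -6*p^6 + p^5 + 8*p^4 - 3*p^3 - 5*p^2 + 9*p - 2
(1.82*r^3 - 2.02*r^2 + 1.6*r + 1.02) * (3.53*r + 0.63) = 6.4246*r^4 - 5.984*r^3 + 4.3754*r^2 + 4.6086*r + 0.6426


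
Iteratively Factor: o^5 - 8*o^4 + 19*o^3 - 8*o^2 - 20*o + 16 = (o - 2)*(o^4 - 6*o^3 + 7*o^2 + 6*o - 8) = (o - 4)*(o - 2)*(o^3 - 2*o^2 - o + 2) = (o - 4)*(o - 2)*(o + 1)*(o^2 - 3*o + 2) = (o - 4)*(o - 2)^2*(o + 1)*(o - 1)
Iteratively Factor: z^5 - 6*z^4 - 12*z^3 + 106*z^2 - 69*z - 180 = (z - 3)*(z^4 - 3*z^3 - 21*z^2 + 43*z + 60) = (z - 3)*(z + 4)*(z^3 - 7*z^2 + 7*z + 15) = (z - 3)^2*(z + 4)*(z^2 - 4*z - 5) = (z - 3)^2*(z + 1)*(z + 4)*(z - 5)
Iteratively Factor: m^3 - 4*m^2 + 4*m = (m)*(m^2 - 4*m + 4) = m*(m - 2)*(m - 2)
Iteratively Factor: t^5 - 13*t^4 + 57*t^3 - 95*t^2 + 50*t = (t - 5)*(t^4 - 8*t^3 + 17*t^2 - 10*t) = (t - 5)^2*(t^3 - 3*t^2 + 2*t) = (t - 5)^2*(t - 1)*(t^2 - 2*t) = (t - 5)^2*(t - 2)*(t - 1)*(t)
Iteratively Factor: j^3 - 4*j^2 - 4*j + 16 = (j - 2)*(j^2 - 2*j - 8) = (j - 2)*(j + 2)*(j - 4)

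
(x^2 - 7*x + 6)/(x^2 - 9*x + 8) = (x - 6)/(x - 8)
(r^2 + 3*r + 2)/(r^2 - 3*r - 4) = (r + 2)/(r - 4)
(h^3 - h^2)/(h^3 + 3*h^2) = (h - 1)/(h + 3)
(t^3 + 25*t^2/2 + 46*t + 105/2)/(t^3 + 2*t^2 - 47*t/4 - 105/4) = 2*(t + 7)/(2*t - 7)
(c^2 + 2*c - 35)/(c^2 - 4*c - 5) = (c + 7)/(c + 1)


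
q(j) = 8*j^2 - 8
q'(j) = 16*j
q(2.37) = 36.94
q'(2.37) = 37.92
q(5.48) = 232.24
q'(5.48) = 87.68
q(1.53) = 10.73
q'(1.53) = 24.48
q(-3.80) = 107.52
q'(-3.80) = -60.80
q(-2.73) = 51.62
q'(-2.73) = -43.68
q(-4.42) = 148.29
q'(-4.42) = -70.72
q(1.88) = 20.28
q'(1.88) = 30.08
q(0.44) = -6.45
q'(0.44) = 7.04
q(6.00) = 280.00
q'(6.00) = 96.00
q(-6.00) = 280.00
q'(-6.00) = -96.00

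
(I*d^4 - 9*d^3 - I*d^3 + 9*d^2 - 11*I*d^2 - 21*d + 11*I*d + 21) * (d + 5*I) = I*d^5 - 14*d^4 - I*d^4 + 14*d^3 - 56*I*d^3 + 34*d^2 + 56*I*d^2 - 34*d - 105*I*d + 105*I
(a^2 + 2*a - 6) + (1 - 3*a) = a^2 - a - 5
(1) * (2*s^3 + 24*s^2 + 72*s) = 2*s^3 + 24*s^2 + 72*s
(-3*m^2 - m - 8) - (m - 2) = -3*m^2 - 2*m - 6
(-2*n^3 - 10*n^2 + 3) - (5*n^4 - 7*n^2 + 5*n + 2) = -5*n^4 - 2*n^3 - 3*n^2 - 5*n + 1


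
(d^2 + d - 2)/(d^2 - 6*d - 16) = (d - 1)/(d - 8)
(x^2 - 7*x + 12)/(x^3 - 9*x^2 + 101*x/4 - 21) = 4*(x - 3)/(4*x^2 - 20*x + 21)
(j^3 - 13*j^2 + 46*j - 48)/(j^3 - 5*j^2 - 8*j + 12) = (j^3 - 13*j^2 + 46*j - 48)/(j^3 - 5*j^2 - 8*j + 12)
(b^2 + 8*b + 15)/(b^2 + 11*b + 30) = (b + 3)/(b + 6)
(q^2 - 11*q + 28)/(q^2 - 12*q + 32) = (q - 7)/(q - 8)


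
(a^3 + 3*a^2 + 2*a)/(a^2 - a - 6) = a*(a + 1)/(a - 3)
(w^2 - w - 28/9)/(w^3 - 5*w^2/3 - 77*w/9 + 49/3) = (3*w + 4)/(3*w^2 + 2*w - 21)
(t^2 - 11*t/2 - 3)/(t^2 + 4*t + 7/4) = 2*(t - 6)/(2*t + 7)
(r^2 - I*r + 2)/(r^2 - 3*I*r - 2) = (r + I)/(r - I)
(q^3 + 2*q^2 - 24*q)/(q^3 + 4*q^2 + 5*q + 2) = q*(q^2 + 2*q - 24)/(q^3 + 4*q^2 + 5*q + 2)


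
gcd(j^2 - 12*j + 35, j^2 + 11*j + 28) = 1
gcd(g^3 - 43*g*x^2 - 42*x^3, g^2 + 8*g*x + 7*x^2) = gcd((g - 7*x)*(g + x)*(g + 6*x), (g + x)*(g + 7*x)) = g + x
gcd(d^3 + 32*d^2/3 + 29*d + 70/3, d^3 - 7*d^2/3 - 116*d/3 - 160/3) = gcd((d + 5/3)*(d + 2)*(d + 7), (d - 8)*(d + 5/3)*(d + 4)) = d + 5/3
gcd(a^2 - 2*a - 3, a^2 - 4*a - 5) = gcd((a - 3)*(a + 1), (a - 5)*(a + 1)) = a + 1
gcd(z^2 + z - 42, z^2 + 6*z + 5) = 1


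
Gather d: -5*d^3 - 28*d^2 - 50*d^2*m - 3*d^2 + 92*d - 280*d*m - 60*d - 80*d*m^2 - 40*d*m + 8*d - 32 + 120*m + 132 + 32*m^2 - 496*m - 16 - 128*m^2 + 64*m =-5*d^3 + d^2*(-50*m - 31) + d*(-80*m^2 - 320*m + 40) - 96*m^2 - 312*m + 84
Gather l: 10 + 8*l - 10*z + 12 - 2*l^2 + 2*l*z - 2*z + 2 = -2*l^2 + l*(2*z + 8) - 12*z + 24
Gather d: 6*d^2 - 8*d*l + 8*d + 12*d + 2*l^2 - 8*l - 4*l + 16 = 6*d^2 + d*(20 - 8*l) + 2*l^2 - 12*l + 16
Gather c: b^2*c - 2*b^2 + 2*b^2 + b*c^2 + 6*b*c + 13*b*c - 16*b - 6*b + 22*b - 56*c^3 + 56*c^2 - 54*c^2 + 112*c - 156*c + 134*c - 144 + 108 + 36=-56*c^3 + c^2*(b + 2) + c*(b^2 + 19*b + 90)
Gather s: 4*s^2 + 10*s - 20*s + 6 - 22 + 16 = 4*s^2 - 10*s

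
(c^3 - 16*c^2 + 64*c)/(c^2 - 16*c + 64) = c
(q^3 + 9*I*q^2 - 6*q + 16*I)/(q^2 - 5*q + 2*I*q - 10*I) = (q^2 + 7*I*q + 8)/(q - 5)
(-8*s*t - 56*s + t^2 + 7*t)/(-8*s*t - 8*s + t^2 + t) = (t + 7)/(t + 1)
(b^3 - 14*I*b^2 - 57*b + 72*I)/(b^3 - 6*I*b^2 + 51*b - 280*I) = (b^2 - 6*I*b - 9)/(b^2 + 2*I*b + 35)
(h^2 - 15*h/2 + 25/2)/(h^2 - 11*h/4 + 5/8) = 4*(h - 5)/(4*h - 1)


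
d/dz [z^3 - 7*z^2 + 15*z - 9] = 3*z^2 - 14*z + 15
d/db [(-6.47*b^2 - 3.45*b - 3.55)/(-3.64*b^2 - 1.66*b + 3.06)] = (-1.8178*b^2 - 65.4404*b - 16.45)/(13.2496*b^4 + 12.0848*b^3 - 19.5212*b^2 - 10.1592*b + 9.3636)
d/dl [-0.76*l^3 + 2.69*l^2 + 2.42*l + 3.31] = -2.28*l^2 + 5.38*l + 2.42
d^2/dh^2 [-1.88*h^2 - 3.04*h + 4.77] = -3.76000000000000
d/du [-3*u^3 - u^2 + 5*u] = -9*u^2 - 2*u + 5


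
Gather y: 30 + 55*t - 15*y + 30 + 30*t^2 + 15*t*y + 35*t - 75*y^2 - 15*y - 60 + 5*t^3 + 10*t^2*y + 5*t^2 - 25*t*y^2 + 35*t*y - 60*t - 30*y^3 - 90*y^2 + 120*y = 5*t^3 + 35*t^2 + 30*t - 30*y^3 + y^2*(-25*t - 165) + y*(10*t^2 + 50*t + 90)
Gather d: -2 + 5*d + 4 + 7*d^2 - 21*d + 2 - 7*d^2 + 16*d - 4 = 0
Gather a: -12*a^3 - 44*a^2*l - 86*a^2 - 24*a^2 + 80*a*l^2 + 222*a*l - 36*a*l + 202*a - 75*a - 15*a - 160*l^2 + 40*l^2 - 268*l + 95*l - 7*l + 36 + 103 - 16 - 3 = -12*a^3 + a^2*(-44*l - 110) + a*(80*l^2 + 186*l + 112) - 120*l^2 - 180*l + 120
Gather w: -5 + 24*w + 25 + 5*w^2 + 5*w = 5*w^2 + 29*w + 20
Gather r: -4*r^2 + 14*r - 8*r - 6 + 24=-4*r^2 + 6*r + 18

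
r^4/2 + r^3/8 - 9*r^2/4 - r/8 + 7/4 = (r/2 + 1)*(r - 7/4)*(r - 1)*(r + 1)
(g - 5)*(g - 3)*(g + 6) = g^3 - 2*g^2 - 33*g + 90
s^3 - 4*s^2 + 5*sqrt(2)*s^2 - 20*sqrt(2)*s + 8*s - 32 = (s - 4)*(s + sqrt(2))*(s + 4*sqrt(2))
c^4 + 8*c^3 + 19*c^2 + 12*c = c*(c + 1)*(c + 3)*(c + 4)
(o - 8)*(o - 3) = o^2 - 11*o + 24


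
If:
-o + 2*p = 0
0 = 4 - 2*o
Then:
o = 2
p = 1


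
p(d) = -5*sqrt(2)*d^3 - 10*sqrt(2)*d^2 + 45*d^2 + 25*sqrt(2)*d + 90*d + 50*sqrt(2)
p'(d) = -15*sqrt(2)*d^2 - 20*sqrt(2)*d + 90*d + 25*sqrt(2) + 90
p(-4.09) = 557.99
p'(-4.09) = -481.92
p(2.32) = 439.33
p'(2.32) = 154.36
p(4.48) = 615.83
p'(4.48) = -23.92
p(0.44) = 131.24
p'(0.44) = 148.40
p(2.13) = 409.38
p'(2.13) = 160.57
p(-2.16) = 15.17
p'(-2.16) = -106.92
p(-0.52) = 14.86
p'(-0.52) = 87.53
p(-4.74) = 922.87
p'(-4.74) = -643.79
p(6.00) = 406.38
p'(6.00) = -268.03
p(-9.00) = 6596.81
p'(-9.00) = -2148.36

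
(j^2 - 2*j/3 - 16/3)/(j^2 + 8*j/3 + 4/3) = (3*j - 8)/(3*j + 2)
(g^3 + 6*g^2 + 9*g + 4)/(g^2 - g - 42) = (g^3 + 6*g^2 + 9*g + 4)/(g^2 - g - 42)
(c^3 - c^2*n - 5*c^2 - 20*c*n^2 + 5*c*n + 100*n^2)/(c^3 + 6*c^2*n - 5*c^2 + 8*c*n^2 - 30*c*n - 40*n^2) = (c - 5*n)/(c + 2*n)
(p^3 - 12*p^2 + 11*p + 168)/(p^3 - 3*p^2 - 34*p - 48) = (p - 7)/(p + 2)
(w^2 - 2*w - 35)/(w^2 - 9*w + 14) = (w + 5)/(w - 2)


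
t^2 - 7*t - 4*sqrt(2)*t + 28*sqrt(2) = (t - 7)*(t - 4*sqrt(2))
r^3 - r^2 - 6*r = r*(r - 3)*(r + 2)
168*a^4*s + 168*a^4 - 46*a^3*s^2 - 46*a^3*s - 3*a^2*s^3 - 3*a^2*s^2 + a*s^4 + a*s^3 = (-6*a + s)*(-4*a + s)*(7*a + s)*(a*s + a)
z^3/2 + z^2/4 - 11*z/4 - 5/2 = (z/2 + 1)*(z - 5/2)*(z + 1)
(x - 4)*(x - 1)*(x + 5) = x^3 - 21*x + 20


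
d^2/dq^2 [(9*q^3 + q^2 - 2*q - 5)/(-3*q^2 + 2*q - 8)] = 6*(64*q^3 + 213*q^2 - 654*q - 44)/(27*q^6 - 54*q^5 + 252*q^4 - 296*q^3 + 672*q^2 - 384*q + 512)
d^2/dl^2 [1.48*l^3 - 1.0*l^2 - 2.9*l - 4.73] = 8.88*l - 2.0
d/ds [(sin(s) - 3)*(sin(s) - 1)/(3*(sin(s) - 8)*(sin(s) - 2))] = 2*(-3*sin(s)^2 + 13*sin(s) - 17)*cos(s)/(3*(sin(s) - 8)^2*(sin(s) - 2)^2)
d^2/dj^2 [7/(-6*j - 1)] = -504/(6*j + 1)^3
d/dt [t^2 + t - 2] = 2*t + 1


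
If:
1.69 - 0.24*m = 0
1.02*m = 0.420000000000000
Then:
No Solution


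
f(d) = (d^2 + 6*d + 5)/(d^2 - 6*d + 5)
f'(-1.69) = 0.08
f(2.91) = -7.75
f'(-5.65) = -0.06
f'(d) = (6 - 2*d)*(d^2 + 6*d + 5)/(d^2 - 6*d + 5)^2 + (2*d + 6)/(d^2 - 6*d + 5)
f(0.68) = 6.90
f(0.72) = 8.21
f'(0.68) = 28.49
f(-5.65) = 0.04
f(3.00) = -8.00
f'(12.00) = -0.28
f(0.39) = 2.66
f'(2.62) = -1.50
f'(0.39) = 7.36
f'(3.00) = -3.00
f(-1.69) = -0.13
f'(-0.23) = 1.43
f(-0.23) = 0.57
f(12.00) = 2.87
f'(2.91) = -2.61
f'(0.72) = 37.45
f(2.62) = -7.15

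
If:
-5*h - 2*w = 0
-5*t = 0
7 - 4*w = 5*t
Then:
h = -7/10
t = 0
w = 7/4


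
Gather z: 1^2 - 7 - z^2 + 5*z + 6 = -z^2 + 5*z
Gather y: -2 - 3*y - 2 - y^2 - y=-y^2 - 4*y - 4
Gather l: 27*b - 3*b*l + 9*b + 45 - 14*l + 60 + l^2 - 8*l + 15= 36*b + l^2 + l*(-3*b - 22) + 120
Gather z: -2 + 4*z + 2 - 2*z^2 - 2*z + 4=-2*z^2 + 2*z + 4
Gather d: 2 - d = 2 - d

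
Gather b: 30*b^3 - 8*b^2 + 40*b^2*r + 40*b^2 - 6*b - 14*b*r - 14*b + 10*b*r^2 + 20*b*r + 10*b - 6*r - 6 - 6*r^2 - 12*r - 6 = 30*b^3 + b^2*(40*r + 32) + b*(10*r^2 + 6*r - 10) - 6*r^2 - 18*r - 12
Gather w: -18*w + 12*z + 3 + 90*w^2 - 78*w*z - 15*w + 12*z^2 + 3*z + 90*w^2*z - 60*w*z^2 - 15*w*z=w^2*(90*z + 90) + w*(-60*z^2 - 93*z - 33) + 12*z^2 + 15*z + 3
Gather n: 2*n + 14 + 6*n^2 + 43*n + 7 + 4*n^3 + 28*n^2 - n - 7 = 4*n^3 + 34*n^2 + 44*n + 14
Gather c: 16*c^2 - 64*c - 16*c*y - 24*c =16*c^2 + c*(-16*y - 88)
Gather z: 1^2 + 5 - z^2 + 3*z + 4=-z^2 + 3*z + 10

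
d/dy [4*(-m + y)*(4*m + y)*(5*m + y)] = 44*m^2 + 64*m*y + 12*y^2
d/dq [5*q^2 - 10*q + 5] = 10*q - 10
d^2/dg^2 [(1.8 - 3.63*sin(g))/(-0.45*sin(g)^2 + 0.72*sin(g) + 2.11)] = (-0.735075*sin(g)^5 + 0.281880000000001*sin(g)^4 - 20.95956*sin(g)^3 + 11.097216*sin(g)^2 + 5.283627*sin(g) - 16.313832)/(0.091125*sin(g)^6 - 0.4374*sin(g)^5 - 0.581985*sin(g)^4 + 3.728592*sin(g)^3 + 2.728863*sin(g)^2 - 9.616536*sin(g) - 9.393931)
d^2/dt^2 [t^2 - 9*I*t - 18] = 2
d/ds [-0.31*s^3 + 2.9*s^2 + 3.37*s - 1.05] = -0.93*s^2 + 5.8*s + 3.37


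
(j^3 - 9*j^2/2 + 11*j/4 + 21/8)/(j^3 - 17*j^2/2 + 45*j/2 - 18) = (j^2 - 3*j - 7/4)/(j^2 - 7*j + 12)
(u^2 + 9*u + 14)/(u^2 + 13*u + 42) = (u + 2)/(u + 6)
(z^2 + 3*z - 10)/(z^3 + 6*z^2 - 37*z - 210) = (z - 2)/(z^2 + z - 42)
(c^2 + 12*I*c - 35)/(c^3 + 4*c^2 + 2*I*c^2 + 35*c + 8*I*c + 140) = (c + 5*I)/(c^2 + c*(4 - 5*I) - 20*I)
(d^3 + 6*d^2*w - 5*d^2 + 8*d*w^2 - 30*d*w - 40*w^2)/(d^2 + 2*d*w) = d + 4*w - 5 - 20*w/d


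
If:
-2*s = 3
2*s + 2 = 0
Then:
No Solution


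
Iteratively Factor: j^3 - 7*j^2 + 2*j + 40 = (j + 2)*(j^2 - 9*j + 20) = (j - 4)*(j + 2)*(j - 5)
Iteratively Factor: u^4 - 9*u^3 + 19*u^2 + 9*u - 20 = (u - 4)*(u^3 - 5*u^2 - u + 5) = (u - 4)*(u - 1)*(u^2 - 4*u - 5) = (u - 5)*(u - 4)*(u - 1)*(u + 1)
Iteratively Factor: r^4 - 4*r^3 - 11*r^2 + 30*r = (r + 3)*(r^3 - 7*r^2 + 10*r) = (r - 2)*(r + 3)*(r^2 - 5*r) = (r - 5)*(r - 2)*(r + 3)*(r)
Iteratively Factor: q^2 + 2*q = (q + 2)*(q)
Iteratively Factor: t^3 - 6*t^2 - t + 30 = (t + 2)*(t^2 - 8*t + 15) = (t - 5)*(t + 2)*(t - 3)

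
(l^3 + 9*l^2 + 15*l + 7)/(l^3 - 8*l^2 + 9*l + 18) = (l^2 + 8*l + 7)/(l^2 - 9*l + 18)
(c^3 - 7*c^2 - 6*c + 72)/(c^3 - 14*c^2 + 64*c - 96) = (c + 3)/(c - 4)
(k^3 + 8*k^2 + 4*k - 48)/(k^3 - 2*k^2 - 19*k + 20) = (k^2 + 4*k - 12)/(k^2 - 6*k + 5)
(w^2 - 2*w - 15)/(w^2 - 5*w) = (w + 3)/w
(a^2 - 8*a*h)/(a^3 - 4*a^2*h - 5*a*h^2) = (-a + 8*h)/(-a^2 + 4*a*h + 5*h^2)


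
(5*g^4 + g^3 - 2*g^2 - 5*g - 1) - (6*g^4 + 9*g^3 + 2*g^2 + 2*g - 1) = -g^4 - 8*g^3 - 4*g^2 - 7*g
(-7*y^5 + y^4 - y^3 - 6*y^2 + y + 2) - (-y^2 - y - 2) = -7*y^5 + y^4 - y^3 - 5*y^2 + 2*y + 4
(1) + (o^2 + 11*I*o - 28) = o^2 + 11*I*o - 27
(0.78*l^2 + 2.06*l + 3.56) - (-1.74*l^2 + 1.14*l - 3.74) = 2.52*l^2 + 0.92*l + 7.3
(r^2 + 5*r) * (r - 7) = r^3 - 2*r^2 - 35*r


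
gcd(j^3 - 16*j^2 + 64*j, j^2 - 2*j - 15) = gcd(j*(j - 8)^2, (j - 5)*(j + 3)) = 1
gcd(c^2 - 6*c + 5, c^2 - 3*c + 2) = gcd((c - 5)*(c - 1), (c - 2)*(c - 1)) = c - 1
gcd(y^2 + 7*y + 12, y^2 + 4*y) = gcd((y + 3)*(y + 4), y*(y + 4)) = y + 4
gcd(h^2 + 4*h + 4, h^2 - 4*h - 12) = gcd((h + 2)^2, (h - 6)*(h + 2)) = h + 2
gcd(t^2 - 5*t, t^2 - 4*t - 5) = t - 5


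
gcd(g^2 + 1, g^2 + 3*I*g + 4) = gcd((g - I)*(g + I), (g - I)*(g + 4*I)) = g - I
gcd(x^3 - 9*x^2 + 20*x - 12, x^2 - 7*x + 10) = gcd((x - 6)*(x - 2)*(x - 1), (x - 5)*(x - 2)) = x - 2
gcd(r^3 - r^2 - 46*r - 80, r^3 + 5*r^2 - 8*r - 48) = 1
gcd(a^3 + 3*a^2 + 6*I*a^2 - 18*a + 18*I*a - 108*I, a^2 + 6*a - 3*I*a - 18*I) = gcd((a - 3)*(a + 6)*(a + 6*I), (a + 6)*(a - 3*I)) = a + 6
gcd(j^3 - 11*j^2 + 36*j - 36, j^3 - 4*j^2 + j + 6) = j^2 - 5*j + 6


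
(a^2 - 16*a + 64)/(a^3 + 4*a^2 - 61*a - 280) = (a - 8)/(a^2 + 12*a + 35)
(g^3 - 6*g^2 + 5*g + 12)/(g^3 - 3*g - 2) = (g^2 - 7*g + 12)/(g^2 - g - 2)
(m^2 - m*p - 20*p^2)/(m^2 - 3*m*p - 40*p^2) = (-m^2 + m*p + 20*p^2)/(-m^2 + 3*m*p + 40*p^2)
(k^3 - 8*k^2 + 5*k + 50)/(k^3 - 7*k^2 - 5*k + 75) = (k + 2)/(k + 3)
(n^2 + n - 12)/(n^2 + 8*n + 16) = (n - 3)/(n + 4)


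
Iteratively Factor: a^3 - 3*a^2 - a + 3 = (a - 1)*(a^2 - 2*a - 3) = (a - 3)*(a - 1)*(a + 1)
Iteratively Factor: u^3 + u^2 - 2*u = (u)*(u^2 + u - 2) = u*(u + 2)*(u - 1)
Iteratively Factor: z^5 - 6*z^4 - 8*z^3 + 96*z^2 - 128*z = (z - 2)*(z^4 - 4*z^3 - 16*z^2 + 64*z) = z*(z - 2)*(z^3 - 4*z^2 - 16*z + 64) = z*(z - 4)*(z - 2)*(z^2 - 16) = z*(z - 4)*(z - 2)*(z + 4)*(z - 4)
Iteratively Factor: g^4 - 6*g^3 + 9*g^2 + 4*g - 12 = (g - 2)*(g^3 - 4*g^2 + g + 6) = (g - 2)^2*(g^2 - 2*g - 3) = (g - 2)^2*(g + 1)*(g - 3)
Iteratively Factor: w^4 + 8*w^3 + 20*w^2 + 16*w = (w + 2)*(w^3 + 6*w^2 + 8*w) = (w + 2)*(w + 4)*(w^2 + 2*w) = (w + 2)^2*(w + 4)*(w)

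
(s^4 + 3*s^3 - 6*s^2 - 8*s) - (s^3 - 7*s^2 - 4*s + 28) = s^4 + 2*s^3 + s^2 - 4*s - 28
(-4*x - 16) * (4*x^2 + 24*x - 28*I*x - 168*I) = -16*x^3 - 160*x^2 + 112*I*x^2 - 384*x + 1120*I*x + 2688*I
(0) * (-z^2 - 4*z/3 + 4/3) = 0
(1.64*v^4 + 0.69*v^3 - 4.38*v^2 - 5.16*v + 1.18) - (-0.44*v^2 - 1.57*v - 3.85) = 1.64*v^4 + 0.69*v^3 - 3.94*v^2 - 3.59*v + 5.03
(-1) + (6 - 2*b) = 5 - 2*b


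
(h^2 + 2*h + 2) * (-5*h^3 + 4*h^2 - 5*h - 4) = -5*h^5 - 6*h^4 - 7*h^3 - 6*h^2 - 18*h - 8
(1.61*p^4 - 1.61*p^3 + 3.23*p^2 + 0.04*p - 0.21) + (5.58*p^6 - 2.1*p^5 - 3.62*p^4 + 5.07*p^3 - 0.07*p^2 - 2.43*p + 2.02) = 5.58*p^6 - 2.1*p^5 - 2.01*p^4 + 3.46*p^3 + 3.16*p^2 - 2.39*p + 1.81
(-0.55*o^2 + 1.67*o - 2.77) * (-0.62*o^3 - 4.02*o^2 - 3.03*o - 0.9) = 0.341*o^5 + 1.1756*o^4 - 3.3295*o^3 + 6.5703*o^2 + 6.8901*o + 2.493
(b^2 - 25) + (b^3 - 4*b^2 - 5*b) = b^3 - 3*b^2 - 5*b - 25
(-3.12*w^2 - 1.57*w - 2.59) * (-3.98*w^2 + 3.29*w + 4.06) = 12.4176*w^4 - 4.0162*w^3 - 7.5243*w^2 - 14.8953*w - 10.5154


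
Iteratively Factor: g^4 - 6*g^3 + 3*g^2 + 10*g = (g + 1)*(g^3 - 7*g^2 + 10*g) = (g - 2)*(g + 1)*(g^2 - 5*g) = (g - 5)*(g - 2)*(g + 1)*(g)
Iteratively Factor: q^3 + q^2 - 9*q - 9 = (q + 1)*(q^2 - 9) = (q - 3)*(q + 1)*(q + 3)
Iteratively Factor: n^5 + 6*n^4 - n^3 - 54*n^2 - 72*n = (n + 2)*(n^4 + 4*n^3 - 9*n^2 - 36*n) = (n - 3)*(n + 2)*(n^3 + 7*n^2 + 12*n) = n*(n - 3)*(n + 2)*(n^2 + 7*n + 12) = n*(n - 3)*(n + 2)*(n + 3)*(n + 4)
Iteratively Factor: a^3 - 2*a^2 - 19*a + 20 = (a + 4)*(a^2 - 6*a + 5) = (a - 5)*(a + 4)*(a - 1)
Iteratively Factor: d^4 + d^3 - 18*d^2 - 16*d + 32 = (d - 4)*(d^3 + 5*d^2 + 2*d - 8) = (d - 4)*(d + 4)*(d^2 + d - 2) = (d - 4)*(d + 2)*(d + 4)*(d - 1)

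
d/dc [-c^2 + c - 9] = 1 - 2*c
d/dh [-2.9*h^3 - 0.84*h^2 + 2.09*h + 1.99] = -8.7*h^2 - 1.68*h + 2.09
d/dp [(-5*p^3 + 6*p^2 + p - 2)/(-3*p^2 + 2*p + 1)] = 5*(3*p^2 + 2*p + 1)/(9*p^2 + 6*p + 1)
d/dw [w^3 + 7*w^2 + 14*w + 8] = 3*w^2 + 14*w + 14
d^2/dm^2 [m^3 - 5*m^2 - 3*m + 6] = 6*m - 10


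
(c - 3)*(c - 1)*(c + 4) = c^3 - 13*c + 12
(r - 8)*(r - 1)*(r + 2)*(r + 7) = r^4 - 59*r^2 - 54*r + 112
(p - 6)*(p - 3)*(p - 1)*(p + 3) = p^4 - 7*p^3 - 3*p^2 + 63*p - 54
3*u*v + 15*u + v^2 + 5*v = (3*u + v)*(v + 5)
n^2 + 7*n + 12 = (n + 3)*(n + 4)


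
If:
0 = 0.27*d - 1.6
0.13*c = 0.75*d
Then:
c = 34.19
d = 5.93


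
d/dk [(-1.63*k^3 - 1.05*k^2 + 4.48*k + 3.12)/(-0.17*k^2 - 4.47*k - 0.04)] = (0.2771*k^4 + 14.5722*k^3 + 5.6507*k^2 + 1.1448*k + 13.7672)/(0.0289*k^4 + 1.5198*k^3 + 19.9945*k^2 + 0.3576*k + 0.0016)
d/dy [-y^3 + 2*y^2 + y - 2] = -3*y^2 + 4*y + 1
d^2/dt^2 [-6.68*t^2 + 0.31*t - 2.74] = -13.3600000000000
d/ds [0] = 0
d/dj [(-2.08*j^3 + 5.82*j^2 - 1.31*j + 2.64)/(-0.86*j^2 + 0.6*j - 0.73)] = (1.7888*j^4 - 2.496*j^3 + 6.9206*j^2 - 3.9564*j - 0.6277)/(0.7396*j^4 - 1.032*j^3 + 1.6156*j^2 - 0.876*j + 0.5329)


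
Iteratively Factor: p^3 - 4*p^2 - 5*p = (p)*(p^2 - 4*p - 5) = p*(p - 5)*(p + 1)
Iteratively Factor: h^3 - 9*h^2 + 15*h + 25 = (h - 5)*(h^2 - 4*h - 5) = (h - 5)^2*(h + 1)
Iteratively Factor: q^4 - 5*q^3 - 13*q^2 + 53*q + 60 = (q + 3)*(q^3 - 8*q^2 + 11*q + 20) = (q + 1)*(q + 3)*(q^2 - 9*q + 20) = (q - 5)*(q + 1)*(q + 3)*(q - 4)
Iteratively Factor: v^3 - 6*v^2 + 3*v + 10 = (v - 5)*(v^2 - v - 2) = (v - 5)*(v + 1)*(v - 2)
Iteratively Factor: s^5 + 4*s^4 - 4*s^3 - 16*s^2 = (s)*(s^4 + 4*s^3 - 4*s^2 - 16*s) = s^2*(s^3 + 4*s^2 - 4*s - 16) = s^2*(s + 4)*(s^2 - 4) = s^2*(s - 2)*(s + 4)*(s + 2)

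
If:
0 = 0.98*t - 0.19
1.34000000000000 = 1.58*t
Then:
No Solution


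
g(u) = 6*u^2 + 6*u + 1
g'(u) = 12*u + 6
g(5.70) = 230.14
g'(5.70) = 74.40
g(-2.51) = 23.74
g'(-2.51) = -24.12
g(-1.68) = 7.85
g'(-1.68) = -14.16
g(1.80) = 31.24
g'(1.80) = 27.60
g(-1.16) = 2.11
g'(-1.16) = -7.92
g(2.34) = 47.89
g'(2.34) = 34.08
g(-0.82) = 0.11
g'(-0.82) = -3.84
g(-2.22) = 17.25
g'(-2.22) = -20.64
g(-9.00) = 433.00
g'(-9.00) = -102.00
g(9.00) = 541.00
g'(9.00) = 114.00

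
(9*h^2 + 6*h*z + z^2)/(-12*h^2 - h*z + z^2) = (3*h + z)/(-4*h + z)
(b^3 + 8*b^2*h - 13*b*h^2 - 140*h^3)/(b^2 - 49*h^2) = (b^2 + b*h - 20*h^2)/(b - 7*h)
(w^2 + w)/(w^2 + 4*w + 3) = w/(w + 3)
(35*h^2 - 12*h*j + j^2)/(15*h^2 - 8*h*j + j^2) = (7*h - j)/(3*h - j)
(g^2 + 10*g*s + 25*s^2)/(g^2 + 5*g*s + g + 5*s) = (g + 5*s)/(g + 1)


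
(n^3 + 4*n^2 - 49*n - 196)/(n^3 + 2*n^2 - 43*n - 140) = (n + 7)/(n + 5)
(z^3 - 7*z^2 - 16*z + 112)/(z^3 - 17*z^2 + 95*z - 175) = (z^2 - 16)/(z^2 - 10*z + 25)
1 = 1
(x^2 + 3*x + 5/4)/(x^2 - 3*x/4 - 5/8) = 2*(2*x + 5)/(4*x - 5)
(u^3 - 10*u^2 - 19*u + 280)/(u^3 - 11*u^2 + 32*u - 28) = (u^2 - 3*u - 40)/(u^2 - 4*u + 4)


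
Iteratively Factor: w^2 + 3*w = (w)*(w + 3)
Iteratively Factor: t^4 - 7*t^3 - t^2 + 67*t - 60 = (t + 3)*(t^3 - 10*t^2 + 29*t - 20) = (t - 1)*(t + 3)*(t^2 - 9*t + 20) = (t - 5)*(t - 1)*(t + 3)*(t - 4)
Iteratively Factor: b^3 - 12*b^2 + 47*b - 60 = (b - 4)*(b^2 - 8*b + 15) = (b - 4)*(b - 3)*(b - 5)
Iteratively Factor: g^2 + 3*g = (g + 3)*(g)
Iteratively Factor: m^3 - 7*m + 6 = (m - 2)*(m^2 + 2*m - 3) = (m - 2)*(m - 1)*(m + 3)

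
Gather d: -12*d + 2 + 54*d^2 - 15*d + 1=54*d^2 - 27*d + 3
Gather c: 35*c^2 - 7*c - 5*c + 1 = 35*c^2 - 12*c + 1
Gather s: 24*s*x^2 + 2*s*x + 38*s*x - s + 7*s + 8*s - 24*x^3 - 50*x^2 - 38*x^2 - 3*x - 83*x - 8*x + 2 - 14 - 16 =s*(24*x^2 + 40*x + 14) - 24*x^3 - 88*x^2 - 94*x - 28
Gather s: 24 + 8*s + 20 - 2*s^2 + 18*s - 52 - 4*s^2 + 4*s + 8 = -6*s^2 + 30*s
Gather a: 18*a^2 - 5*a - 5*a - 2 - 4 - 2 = 18*a^2 - 10*a - 8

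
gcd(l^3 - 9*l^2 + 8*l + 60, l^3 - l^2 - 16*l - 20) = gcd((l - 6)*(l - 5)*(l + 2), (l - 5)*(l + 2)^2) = l^2 - 3*l - 10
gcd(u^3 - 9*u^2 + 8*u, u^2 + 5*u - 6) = u - 1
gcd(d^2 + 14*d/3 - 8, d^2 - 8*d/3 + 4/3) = 1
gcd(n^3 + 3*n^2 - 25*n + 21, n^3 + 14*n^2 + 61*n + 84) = n + 7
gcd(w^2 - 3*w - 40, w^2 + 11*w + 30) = w + 5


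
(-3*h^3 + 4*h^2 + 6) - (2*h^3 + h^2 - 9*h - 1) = -5*h^3 + 3*h^2 + 9*h + 7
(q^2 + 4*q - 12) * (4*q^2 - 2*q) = 4*q^4 + 14*q^3 - 56*q^2 + 24*q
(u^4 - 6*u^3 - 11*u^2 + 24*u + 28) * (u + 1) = u^5 - 5*u^4 - 17*u^3 + 13*u^2 + 52*u + 28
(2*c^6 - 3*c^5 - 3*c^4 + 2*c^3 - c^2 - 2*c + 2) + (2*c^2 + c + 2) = 2*c^6 - 3*c^5 - 3*c^4 + 2*c^3 + c^2 - c + 4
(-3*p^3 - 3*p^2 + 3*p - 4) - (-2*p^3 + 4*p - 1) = -p^3 - 3*p^2 - p - 3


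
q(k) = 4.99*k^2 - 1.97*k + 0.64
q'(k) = 9.98*k - 1.97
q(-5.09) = 139.95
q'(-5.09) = -52.77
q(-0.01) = 0.66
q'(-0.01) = -2.07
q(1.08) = 4.33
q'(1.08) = 8.81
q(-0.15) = 1.05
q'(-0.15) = -3.47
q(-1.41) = 13.34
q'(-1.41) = -16.04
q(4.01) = 72.98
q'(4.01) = 38.05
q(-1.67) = 17.85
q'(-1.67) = -18.64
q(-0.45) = 2.54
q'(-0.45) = -6.46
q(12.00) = 695.56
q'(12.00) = 117.79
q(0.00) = 0.64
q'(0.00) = -1.97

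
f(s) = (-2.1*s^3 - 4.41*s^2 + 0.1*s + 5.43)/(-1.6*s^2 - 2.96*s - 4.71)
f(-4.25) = -4.12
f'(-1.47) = -0.15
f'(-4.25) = 1.54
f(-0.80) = -1.07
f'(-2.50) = 1.37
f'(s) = (3.2*s + 2.96)*(-2.1*s^3 - 4.41*s^2 + 0.1*s + 5.43)/(-1.6*s^2 - 2.96*s - 4.71)^2 + (-6.3*s^2 - 8.82*s + 0.1)/(-1.6*s^2 - 2.96*s - 4.71)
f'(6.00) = 1.40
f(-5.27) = -5.66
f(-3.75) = -3.34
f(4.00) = 4.72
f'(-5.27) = 1.48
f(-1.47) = -0.64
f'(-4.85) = 1.51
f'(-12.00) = 1.35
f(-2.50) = -1.43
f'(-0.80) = -0.80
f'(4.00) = 1.46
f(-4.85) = -5.03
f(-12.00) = -15.02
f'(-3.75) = 1.57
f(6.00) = 7.57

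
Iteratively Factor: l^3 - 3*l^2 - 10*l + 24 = (l - 4)*(l^2 + l - 6) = (l - 4)*(l + 3)*(l - 2)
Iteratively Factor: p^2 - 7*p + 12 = (p - 4)*(p - 3)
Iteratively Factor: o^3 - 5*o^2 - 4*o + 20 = (o - 2)*(o^2 - 3*o - 10) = (o - 5)*(o - 2)*(o + 2)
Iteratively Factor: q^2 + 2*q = (q)*(q + 2)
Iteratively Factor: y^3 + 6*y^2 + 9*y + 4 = (y + 4)*(y^2 + 2*y + 1) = (y + 1)*(y + 4)*(y + 1)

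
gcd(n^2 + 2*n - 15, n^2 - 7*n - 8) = 1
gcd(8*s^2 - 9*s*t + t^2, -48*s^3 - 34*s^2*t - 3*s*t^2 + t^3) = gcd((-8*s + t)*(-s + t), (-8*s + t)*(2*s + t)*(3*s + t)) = 8*s - t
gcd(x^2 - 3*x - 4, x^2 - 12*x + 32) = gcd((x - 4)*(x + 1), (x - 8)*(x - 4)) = x - 4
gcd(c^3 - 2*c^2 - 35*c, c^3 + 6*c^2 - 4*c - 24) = 1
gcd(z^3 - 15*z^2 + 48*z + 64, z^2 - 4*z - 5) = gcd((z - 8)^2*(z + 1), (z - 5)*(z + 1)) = z + 1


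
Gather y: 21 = 21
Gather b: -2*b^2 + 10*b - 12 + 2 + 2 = -2*b^2 + 10*b - 8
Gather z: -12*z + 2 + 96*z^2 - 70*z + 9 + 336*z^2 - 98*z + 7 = 432*z^2 - 180*z + 18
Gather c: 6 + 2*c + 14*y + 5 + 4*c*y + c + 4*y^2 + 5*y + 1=c*(4*y + 3) + 4*y^2 + 19*y + 12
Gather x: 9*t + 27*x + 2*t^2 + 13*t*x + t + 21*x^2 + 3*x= 2*t^2 + 10*t + 21*x^2 + x*(13*t + 30)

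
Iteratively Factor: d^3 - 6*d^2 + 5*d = (d)*(d^2 - 6*d + 5) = d*(d - 1)*(d - 5)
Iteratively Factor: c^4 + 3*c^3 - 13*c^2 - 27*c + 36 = (c + 4)*(c^3 - c^2 - 9*c + 9) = (c + 3)*(c + 4)*(c^2 - 4*c + 3) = (c - 1)*(c + 3)*(c + 4)*(c - 3)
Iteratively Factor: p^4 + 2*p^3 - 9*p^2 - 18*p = (p + 2)*(p^3 - 9*p) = (p + 2)*(p + 3)*(p^2 - 3*p) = p*(p + 2)*(p + 3)*(p - 3)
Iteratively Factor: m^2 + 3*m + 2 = (m + 1)*(m + 2)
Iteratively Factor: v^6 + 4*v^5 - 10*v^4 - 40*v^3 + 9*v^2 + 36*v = (v - 1)*(v^5 + 5*v^4 - 5*v^3 - 45*v^2 - 36*v) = (v - 1)*(v + 1)*(v^4 + 4*v^3 - 9*v^2 - 36*v) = (v - 1)*(v + 1)*(v + 3)*(v^3 + v^2 - 12*v) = (v - 3)*(v - 1)*(v + 1)*(v + 3)*(v^2 + 4*v) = (v - 3)*(v - 1)*(v + 1)*(v + 3)*(v + 4)*(v)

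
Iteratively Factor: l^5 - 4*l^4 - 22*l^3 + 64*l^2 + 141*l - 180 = (l + 3)*(l^4 - 7*l^3 - l^2 + 67*l - 60) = (l - 4)*(l + 3)*(l^3 - 3*l^2 - 13*l + 15) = (l - 4)*(l + 3)^2*(l^2 - 6*l + 5) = (l - 4)*(l - 1)*(l + 3)^2*(l - 5)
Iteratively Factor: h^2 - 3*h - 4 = (h + 1)*(h - 4)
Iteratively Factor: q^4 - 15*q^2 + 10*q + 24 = (q - 3)*(q^3 + 3*q^2 - 6*q - 8) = (q - 3)*(q + 4)*(q^2 - q - 2) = (q - 3)*(q + 1)*(q + 4)*(q - 2)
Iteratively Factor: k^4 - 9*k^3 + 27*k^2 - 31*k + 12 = (k - 1)*(k^3 - 8*k^2 + 19*k - 12) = (k - 4)*(k - 1)*(k^2 - 4*k + 3) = (k - 4)*(k - 3)*(k - 1)*(k - 1)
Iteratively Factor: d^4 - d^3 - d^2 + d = (d)*(d^3 - d^2 - d + 1) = d*(d - 1)*(d^2 - 1) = d*(d - 1)^2*(d + 1)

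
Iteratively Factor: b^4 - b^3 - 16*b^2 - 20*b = (b + 2)*(b^3 - 3*b^2 - 10*b) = b*(b + 2)*(b^2 - 3*b - 10) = b*(b + 2)^2*(b - 5)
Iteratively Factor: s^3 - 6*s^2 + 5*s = (s)*(s^2 - 6*s + 5) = s*(s - 1)*(s - 5)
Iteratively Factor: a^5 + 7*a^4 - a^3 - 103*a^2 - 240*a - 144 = (a + 3)*(a^4 + 4*a^3 - 13*a^2 - 64*a - 48) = (a - 4)*(a + 3)*(a^3 + 8*a^2 + 19*a + 12) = (a - 4)*(a + 1)*(a + 3)*(a^2 + 7*a + 12) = (a - 4)*(a + 1)*(a + 3)^2*(a + 4)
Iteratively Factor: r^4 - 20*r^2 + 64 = (r + 2)*(r^3 - 2*r^2 - 16*r + 32) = (r - 2)*(r + 2)*(r^2 - 16) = (r - 4)*(r - 2)*(r + 2)*(r + 4)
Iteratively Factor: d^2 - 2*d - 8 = (d - 4)*(d + 2)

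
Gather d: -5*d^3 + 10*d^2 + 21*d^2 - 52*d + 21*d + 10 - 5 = -5*d^3 + 31*d^2 - 31*d + 5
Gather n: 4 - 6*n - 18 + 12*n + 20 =6*n + 6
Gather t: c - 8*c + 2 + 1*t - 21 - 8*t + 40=-7*c - 7*t + 21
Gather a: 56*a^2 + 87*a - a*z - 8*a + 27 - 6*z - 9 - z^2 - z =56*a^2 + a*(79 - z) - z^2 - 7*z + 18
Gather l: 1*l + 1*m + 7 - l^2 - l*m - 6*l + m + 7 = -l^2 + l*(-m - 5) + 2*m + 14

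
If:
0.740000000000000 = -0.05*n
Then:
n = -14.80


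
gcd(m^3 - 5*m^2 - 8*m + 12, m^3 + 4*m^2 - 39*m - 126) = m - 6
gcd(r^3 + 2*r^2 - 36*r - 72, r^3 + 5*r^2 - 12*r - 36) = r^2 + 8*r + 12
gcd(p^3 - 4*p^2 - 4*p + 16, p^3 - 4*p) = p^2 - 4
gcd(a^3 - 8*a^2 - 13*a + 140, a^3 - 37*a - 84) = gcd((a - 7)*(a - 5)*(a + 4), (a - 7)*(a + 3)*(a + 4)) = a^2 - 3*a - 28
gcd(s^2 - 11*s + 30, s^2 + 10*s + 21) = 1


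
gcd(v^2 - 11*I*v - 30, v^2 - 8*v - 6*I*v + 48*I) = v - 6*I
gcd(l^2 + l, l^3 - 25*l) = l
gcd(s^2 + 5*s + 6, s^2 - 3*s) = 1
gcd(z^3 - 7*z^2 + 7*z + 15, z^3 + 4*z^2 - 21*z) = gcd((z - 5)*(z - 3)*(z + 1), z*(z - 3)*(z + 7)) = z - 3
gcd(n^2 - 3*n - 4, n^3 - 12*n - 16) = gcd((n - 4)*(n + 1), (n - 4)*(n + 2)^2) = n - 4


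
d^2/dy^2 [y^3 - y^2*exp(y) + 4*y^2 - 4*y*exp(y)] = -y^2*exp(y) - 8*y*exp(y) + 6*y - 10*exp(y) + 8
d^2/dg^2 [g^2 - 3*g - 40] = 2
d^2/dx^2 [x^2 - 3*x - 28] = 2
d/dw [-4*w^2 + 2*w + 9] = 2 - 8*w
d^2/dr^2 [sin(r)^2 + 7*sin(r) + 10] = -7*sin(r) + 2*cos(2*r)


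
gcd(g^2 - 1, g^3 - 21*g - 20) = g + 1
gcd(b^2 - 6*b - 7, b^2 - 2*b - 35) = b - 7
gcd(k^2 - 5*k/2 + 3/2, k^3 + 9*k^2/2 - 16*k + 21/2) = k^2 - 5*k/2 + 3/2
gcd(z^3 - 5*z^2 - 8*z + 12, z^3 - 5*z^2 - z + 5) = z - 1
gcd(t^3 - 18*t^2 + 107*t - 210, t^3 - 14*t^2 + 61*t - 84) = t - 7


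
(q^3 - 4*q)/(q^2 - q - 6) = q*(q - 2)/(q - 3)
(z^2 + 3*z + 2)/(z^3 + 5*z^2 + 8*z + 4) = 1/(z + 2)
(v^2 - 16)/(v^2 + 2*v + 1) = (v^2 - 16)/(v^2 + 2*v + 1)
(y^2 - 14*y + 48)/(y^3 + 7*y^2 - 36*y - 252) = (y - 8)/(y^2 + 13*y + 42)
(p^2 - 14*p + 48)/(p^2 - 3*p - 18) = (p - 8)/(p + 3)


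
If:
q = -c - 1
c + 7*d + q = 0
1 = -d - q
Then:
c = 1/7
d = 1/7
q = -8/7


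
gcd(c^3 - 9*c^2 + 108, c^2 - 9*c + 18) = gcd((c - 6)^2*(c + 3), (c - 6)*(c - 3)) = c - 6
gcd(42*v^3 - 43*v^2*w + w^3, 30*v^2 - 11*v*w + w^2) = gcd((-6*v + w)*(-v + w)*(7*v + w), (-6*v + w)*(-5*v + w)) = 6*v - w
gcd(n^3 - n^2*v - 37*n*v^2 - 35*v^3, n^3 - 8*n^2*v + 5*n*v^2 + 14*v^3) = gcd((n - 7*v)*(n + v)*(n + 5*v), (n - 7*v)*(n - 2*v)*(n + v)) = -n^2 + 6*n*v + 7*v^2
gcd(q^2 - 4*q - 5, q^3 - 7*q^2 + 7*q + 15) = q^2 - 4*q - 5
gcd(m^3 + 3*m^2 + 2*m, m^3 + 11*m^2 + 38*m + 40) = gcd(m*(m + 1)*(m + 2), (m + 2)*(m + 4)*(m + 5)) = m + 2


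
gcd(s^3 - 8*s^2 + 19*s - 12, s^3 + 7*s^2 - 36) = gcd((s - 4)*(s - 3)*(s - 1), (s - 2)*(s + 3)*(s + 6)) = 1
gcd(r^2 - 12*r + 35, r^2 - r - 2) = 1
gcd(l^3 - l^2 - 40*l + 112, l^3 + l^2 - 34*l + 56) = l^2 + 3*l - 28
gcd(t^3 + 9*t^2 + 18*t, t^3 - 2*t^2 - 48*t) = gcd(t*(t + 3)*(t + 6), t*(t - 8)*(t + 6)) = t^2 + 6*t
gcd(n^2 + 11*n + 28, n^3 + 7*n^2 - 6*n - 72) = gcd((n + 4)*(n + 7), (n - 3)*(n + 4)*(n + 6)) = n + 4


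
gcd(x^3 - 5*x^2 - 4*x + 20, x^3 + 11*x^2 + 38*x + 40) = x + 2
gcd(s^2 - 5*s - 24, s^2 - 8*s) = s - 8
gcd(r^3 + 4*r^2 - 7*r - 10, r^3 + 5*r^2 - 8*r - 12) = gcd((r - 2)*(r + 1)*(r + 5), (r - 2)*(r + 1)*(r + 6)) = r^2 - r - 2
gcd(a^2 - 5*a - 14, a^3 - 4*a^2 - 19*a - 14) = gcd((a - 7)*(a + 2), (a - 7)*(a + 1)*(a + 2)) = a^2 - 5*a - 14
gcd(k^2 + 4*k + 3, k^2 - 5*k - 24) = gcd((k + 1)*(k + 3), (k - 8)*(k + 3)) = k + 3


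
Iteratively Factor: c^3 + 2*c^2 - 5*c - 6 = (c + 3)*(c^2 - c - 2) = (c - 2)*(c + 3)*(c + 1)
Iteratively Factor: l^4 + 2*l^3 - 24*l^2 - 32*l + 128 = (l - 2)*(l^3 + 4*l^2 - 16*l - 64) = (l - 2)*(l + 4)*(l^2 - 16) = (l - 2)*(l + 4)^2*(l - 4)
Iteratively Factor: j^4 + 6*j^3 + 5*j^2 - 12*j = (j + 4)*(j^3 + 2*j^2 - 3*j) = (j - 1)*(j + 4)*(j^2 + 3*j) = (j - 1)*(j + 3)*(j + 4)*(j)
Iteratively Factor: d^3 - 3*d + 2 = (d - 1)*(d^2 + d - 2) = (d - 1)^2*(d + 2)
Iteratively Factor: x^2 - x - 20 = (x + 4)*(x - 5)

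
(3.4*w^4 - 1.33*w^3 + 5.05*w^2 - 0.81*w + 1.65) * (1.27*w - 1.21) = 4.318*w^5 - 5.8031*w^4 + 8.0228*w^3 - 7.1392*w^2 + 3.0756*w - 1.9965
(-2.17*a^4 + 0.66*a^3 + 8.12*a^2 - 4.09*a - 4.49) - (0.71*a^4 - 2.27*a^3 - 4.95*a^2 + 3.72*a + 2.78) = -2.88*a^4 + 2.93*a^3 + 13.07*a^2 - 7.81*a - 7.27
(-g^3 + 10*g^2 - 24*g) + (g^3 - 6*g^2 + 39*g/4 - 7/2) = 4*g^2 - 57*g/4 - 7/2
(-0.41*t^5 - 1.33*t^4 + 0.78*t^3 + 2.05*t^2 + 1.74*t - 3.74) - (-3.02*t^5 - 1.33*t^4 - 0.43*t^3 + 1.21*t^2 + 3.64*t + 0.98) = 2.61*t^5 + 1.21*t^3 + 0.84*t^2 - 1.9*t - 4.72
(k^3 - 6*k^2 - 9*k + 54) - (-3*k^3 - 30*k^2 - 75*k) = 4*k^3 + 24*k^2 + 66*k + 54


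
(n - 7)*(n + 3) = n^2 - 4*n - 21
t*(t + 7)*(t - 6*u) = t^3 - 6*t^2*u + 7*t^2 - 42*t*u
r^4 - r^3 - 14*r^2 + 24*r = r*(r - 3)*(r - 2)*(r + 4)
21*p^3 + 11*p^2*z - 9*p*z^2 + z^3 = (-7*p + z)*(-3*p + z)*(p + z)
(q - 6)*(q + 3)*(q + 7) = q^3 + 4*q^2 - 39*q - 126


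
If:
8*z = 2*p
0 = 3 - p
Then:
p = 3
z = 3/4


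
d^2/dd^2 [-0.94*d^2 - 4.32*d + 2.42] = -1.88000000000000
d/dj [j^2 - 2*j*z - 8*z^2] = 2*j - 2*z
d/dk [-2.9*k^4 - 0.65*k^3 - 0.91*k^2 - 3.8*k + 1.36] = -11.6*k^3 - 1.95*k^2 - 1.82*k - 3.8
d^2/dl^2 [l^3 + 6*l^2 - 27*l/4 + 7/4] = 6*l + 12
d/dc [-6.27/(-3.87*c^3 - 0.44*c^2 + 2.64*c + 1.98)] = (-72.7947*c^2 - 5.5176*c + 16.5528)/(3.87*c^3 + 0.44*c^2 - 2.64*c - 1.98)^2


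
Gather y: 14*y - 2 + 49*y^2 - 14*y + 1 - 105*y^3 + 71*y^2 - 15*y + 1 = -105*y^3 + 120*y^2 - 15*y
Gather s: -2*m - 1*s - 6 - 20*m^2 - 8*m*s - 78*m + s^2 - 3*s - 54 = -20*m^2 - 80*m + s^2 + s*(-8*m - 4) - 60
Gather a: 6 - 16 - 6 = -16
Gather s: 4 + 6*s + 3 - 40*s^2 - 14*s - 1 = -40*s^2 - 8*s + 6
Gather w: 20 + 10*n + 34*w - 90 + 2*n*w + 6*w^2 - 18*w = 10*n + 6*w^2 + w*(2*n + 16) - 70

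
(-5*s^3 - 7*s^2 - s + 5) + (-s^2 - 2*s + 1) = -5*s^3 - 8*s^2 - 3*s + 6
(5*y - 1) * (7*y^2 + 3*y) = 35*y^3 + 8*y^2 - 3*y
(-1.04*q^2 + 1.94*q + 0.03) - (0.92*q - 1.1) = -1.04*q^2 + 1.02*q + 1.13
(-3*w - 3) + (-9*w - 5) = -12*w - 8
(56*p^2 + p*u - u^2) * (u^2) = 56*p^2*u^2 + p*u^3 - u^4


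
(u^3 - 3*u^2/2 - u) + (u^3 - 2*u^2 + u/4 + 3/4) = 2*u^3 - 7*u^2/2 - 3*u/4 + 3/4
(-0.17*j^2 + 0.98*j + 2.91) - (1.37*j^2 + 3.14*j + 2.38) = -1.54*j^2 - 2.16*j + 0.53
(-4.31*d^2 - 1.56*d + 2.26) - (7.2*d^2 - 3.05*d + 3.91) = -11.51*d^2 + 1.49*d - 1.65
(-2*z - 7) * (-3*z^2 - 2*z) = 6*z^3 + 25*z^2 + 14*z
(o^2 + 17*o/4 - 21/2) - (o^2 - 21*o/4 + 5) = 19*o/2 - 31/2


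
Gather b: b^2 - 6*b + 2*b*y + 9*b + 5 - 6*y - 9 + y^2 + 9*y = b^2 + b*(2*y + 3) + y^2 + 3*y - 4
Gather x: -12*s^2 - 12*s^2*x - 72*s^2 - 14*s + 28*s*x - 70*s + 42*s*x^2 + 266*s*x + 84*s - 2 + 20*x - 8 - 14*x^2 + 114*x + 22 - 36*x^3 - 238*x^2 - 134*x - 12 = -84*s^2 - 36*x^3 + x^2*(42*s - 252) + x*(-12*s^2 + 294*s)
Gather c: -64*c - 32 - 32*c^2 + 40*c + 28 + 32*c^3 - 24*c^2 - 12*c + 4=32*c^3 - 56*c^2 - 36*c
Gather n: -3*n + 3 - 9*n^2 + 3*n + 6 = 9 - 9*n^2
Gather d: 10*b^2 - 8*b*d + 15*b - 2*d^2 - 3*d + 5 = 10*b^2 + 15*b - 2*d^2 + d*(-8*b - 3) + 5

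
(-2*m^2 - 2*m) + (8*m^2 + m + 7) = 6*m^2 - m + 7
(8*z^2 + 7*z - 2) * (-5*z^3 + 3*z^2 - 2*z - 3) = -40*z^5 - 11*z^4 + 15*z^3 - 44*z^2 - 17*z + 6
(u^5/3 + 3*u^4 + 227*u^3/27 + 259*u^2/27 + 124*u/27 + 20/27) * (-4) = -4*u^5/3 - 12*u^4 - 908*u^3/27 - 1036*u^2/27 - 496*u/27 - 80/27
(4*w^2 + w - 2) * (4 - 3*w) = -12*w^3 + 13*w^2 + 10*w - 8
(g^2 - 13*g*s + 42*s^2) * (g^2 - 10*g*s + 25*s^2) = g^4 - 23*g^3*s + 197*g^2*s^2 - 745*g*s^3 + 1050*s^4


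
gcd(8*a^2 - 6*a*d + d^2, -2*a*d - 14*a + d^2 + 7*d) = 2*a - d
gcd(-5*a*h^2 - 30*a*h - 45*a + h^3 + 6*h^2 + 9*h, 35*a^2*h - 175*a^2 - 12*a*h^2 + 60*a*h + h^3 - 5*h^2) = 5*a - h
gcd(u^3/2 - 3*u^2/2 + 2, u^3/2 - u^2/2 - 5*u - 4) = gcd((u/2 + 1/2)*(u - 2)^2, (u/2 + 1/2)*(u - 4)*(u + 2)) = u + 1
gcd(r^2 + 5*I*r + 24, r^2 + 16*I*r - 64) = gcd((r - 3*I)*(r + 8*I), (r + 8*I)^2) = r + 8*I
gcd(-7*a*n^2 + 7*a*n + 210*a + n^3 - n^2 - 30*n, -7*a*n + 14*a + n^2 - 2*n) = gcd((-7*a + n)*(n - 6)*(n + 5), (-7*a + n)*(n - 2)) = 7*a - n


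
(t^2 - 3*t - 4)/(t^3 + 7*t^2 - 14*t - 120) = (t + 1)/(t^2 + 11*t + 30)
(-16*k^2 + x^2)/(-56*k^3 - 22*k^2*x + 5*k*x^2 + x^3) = (4*k + x)/(14*k^2 + 9*k*x + x^2)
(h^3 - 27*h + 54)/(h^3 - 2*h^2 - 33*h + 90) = (h - 3)/(h - 5)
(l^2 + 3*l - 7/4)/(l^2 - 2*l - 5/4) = (-4*l^2 - 12*l + 7)/(-4*l^2 + 8*l + 5)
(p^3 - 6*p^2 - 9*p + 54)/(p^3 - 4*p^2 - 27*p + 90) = (p + 3)/(p + 5)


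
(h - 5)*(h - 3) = h^2 - 8*h + 15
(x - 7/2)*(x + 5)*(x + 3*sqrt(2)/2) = x^3 + 3*x^2/2 + 3*sqrt(2)*x^2/2 - 35*x/2 + 9*sqrt(2)*x/4 - 105*sqrt(2)/4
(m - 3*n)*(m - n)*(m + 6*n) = m^3 + 2*m^2*n - 21*m*n^2 + 18*n^3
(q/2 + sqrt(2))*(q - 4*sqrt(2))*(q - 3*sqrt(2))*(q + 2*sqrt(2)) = q^4/2 - 3*sqrt(2)*q^3/2 - 12*q^2 + 20*sqrt(2)*q + 96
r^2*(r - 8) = r^3 - 8*r^2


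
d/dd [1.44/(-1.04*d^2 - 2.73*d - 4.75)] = (2.9952*d + 3.9312)/(1.04*d^2 + 2.73*d + 4.75)^2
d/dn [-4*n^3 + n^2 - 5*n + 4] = -12*n^2 + 2*n - 5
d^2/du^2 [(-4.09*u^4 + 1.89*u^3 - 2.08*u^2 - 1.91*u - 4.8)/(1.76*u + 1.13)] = (-76.015104*u^4 - 118.438144*u^3 - 40.11726*u^2 + 14.480046*u - 27.451648)/(5.451776*u^3 + 10.500864*u^2 + 6.742032*u + 1.442897)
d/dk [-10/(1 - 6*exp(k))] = -60*exp(k)/(6*exp(k) - 1)^2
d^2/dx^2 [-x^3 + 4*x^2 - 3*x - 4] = 8 - 6*x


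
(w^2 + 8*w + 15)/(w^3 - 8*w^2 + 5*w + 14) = (w^2 + 8*w + 15)/(w^3 - 8*w^2 + 5*w + 14)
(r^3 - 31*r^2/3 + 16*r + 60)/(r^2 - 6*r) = r - 13/3 - 10/r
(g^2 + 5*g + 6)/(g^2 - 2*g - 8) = (g + 3)/(g - 4)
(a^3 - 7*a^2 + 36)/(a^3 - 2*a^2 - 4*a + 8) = (a^2 - 9*a + 18)/(a^2 - 4*a + 4)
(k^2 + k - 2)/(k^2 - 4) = (k - 1)/(k - 2)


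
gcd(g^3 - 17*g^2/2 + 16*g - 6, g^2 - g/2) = g - 1/2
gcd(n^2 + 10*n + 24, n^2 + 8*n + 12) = n + 6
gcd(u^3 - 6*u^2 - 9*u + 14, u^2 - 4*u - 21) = u - 7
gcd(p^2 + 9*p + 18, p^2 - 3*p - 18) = p + 3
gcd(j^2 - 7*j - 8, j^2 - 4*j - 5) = j + 1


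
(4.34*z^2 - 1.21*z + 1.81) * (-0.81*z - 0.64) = -3.5154*z^3 - 1.7975*z^2 - 0.6917*z - 1.1584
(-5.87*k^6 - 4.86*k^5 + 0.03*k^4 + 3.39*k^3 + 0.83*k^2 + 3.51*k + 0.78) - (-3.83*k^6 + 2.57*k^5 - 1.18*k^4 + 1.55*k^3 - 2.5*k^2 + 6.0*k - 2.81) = -2.04*k^6 - 7.43*k^5 + 1.21*k^4 + 1.84*k^3 + 3.33*k^2 - 2.49*k + 3.59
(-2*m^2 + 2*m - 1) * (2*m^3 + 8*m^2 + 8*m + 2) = -4*m^5 - 12*m^4 - 2*m^3 + 4*m^2 - 4*m - 2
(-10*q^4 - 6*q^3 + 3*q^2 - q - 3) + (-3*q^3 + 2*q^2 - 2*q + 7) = -10*q^4 - 9*q^3 + 5*q^2 - 3*q + 4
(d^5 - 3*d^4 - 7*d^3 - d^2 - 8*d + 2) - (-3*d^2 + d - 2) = d^5 - 3*d^4 - 7*d^3 + 2*d^2 - 9*d + 4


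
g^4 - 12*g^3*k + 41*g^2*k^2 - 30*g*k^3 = g*(g - 6*k)*(g - 5*k)*(g - k)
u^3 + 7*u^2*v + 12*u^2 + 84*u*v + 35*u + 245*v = (u + 5)*(u + 7)*(u + 7*v)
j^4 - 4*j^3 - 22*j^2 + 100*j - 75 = (j - 5)*(j - 3)*(j - 1)*(j + 5)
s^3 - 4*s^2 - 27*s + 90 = (s - 6)*(s - 3)*(s + 5)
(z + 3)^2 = z^2 + 6*z + 9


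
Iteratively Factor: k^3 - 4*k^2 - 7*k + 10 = (k - 5)*(k^2 + k - 2) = (k - 5)*(k - 1)*(k + 2)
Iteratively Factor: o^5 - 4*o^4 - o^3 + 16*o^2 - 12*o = (o - 3)*(o^4 - o^3 - 4*o^2 + 4*o) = o*(o - 3)*(o^3 - o^2 - 4*o + 4) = o*(o - 3)*(o - 2)*(o^2 + o - 2) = o*(o - 3)*(o - 2)*(o + 2)*(o - 1)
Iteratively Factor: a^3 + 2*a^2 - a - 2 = (a + 1)*(a^2 + a - 2) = (a + 1)*(a + 2)*(a - 1)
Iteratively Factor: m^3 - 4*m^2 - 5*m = (m + 1)*(m^2 - 5*m) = (m - 5)*(m + 1)*(m)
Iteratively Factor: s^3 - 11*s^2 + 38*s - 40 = (s - 2)*(s^2 - 9*s + 20) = (s - 4)*(s - 2)*(s - 5)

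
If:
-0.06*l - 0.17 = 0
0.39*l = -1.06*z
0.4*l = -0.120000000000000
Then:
No Solution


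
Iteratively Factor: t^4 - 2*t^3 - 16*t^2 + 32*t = (t + 4)*(t^3 - 6*t^2 + 8*t) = (t - 2)*(t + 4)*(t^2 - 4*t) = (t - 4)*(t - 2)*(t + 4)*(t)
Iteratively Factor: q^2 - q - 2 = (q - 2)*(q + 1)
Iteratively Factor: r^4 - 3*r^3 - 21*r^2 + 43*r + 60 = (r + 1)*(r^3 - 4*r^2 - 17*r + 60) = (r - 3)*(r + 1)*(r^2 - r - 20) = (r - 5)*(r - 3)*(r + 1)*(r + 4)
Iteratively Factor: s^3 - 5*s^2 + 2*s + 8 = (s + 1)*(s^2 - 6*s + 8) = (s - 4)*(s + 1)*(s - 2)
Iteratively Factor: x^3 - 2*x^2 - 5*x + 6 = (x + 2)*(x^2 - 4*x + 3) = (x - 1)*(x + 2)*(x - 3)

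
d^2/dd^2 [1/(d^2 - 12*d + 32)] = 2*(-d^2 + 12*d + 4*(d - 6)^2 - 32)/(d^2 - 12*d + 32)^3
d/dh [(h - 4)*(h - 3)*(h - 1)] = 3*h^2 - 16*h + 19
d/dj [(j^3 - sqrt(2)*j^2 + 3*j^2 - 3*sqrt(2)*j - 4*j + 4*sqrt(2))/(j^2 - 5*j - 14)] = (j^4 - 10*j^3 - 53*j^2 + 8*sqrt(2)*j^2 - 84*j + 20*sqrt(2)*j + 56 + 62*sqrt(2))/(j^4 - 10*j^3 - 3*j^2 + 140*j + 196)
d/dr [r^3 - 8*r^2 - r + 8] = 3*r^2 - 16*r - 1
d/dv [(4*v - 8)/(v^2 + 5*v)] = 4*(-v^2 + 4*v + 10)/(v^2*(v^2 + 10*v + 25))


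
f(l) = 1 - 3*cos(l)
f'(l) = 3*sin(l)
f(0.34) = -1.83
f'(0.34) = 1.00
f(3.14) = 4.00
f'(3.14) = 0.00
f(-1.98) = 2.19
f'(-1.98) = -2.75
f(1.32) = 0.26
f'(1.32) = 2.91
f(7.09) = -1.08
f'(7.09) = 2.17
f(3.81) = 3.35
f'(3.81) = -1.86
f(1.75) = 1.53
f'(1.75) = 2.95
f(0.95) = -0.75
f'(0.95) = 2.44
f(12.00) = -1.53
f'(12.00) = -1.61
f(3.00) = 3.97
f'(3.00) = 0.42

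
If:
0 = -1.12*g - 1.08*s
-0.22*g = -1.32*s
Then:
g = 0.00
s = 0.00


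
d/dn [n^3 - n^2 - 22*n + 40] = 3*n^2 - 2*n - 22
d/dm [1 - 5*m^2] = -10*m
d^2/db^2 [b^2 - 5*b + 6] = 2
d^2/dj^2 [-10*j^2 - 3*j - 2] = -20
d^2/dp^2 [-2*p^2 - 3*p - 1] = -4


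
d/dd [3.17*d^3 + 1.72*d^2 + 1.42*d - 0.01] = 9.51*d^2 + 3.44*d + 1.42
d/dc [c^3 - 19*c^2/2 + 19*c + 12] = 3*c^2 - 19*c + 19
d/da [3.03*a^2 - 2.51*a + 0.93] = 6.06*a - 2.51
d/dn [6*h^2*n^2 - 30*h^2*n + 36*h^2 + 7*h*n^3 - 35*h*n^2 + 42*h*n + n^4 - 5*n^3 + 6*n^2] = 12*h^2*n - 30*h^2 + 21*h*n^2 - 70*h*n + 42*h + 4*n^3 - 15*n^2 + 12*n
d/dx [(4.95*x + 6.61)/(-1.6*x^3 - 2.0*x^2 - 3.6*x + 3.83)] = (15.84*x^3 + 41.628*x^2 + 26.44*x + 42.7545)/(2.56*x^6 + 6.4*x^5 + 15.52*x^4 + 2.144*x^3 - 2.36*x^2 - 27.576*x + 14.6689)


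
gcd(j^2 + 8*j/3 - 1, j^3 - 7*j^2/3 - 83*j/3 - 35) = j + 3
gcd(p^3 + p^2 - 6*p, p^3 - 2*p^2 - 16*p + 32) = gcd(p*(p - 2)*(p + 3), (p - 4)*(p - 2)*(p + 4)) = p - 2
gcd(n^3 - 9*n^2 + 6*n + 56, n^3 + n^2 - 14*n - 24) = n^2 - 2*n - 8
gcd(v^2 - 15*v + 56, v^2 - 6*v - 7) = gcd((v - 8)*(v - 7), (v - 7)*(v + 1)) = v - 7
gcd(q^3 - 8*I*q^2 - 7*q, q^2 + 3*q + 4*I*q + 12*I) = 1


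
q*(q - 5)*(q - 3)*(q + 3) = q^4 - 5*q^3 - 9*q^2 + 45*q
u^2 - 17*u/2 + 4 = (u - 8)*(u - 1/2)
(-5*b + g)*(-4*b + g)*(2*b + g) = 40*b^3 + 2*b^2*g - 7*b*g^2 + g^3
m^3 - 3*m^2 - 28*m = m*(m - 7)*(m + 4)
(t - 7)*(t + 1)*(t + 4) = t^3 - 2*t^2 - 31*t - 28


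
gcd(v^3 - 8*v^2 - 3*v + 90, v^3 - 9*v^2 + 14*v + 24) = v - 6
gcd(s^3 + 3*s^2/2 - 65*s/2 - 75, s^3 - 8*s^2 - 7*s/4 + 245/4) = s + 5/2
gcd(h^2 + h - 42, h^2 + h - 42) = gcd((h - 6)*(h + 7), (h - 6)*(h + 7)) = h^2 + h - 42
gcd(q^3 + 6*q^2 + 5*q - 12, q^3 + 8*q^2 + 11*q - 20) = q^2 + 3*q - 4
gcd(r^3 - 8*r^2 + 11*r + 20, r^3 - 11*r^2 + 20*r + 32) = r^2 - 3*r - 4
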